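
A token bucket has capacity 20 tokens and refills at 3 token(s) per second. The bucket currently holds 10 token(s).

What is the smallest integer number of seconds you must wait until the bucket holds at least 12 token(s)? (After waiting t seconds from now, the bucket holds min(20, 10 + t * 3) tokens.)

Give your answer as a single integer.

Answer: 1

Derivation:
Need 10 + t * 3 >= 12, so t >= 2/3.
Smallest integer t = ceil(2/3) = 1.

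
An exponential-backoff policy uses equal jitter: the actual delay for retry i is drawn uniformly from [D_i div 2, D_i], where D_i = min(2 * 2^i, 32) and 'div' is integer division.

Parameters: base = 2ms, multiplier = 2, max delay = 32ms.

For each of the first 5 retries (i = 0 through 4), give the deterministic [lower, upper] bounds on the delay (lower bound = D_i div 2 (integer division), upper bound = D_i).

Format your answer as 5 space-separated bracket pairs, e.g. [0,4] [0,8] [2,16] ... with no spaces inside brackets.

Answer: [1,2] [2,4] [4,8] [8,16] [16,32]

Derivation:
Computing bounds per retry:
  i=0: D_i=min(2*2^0,32)=2, bounds=[1,2]
  i=1: D_i=min(2*2^1,32)=4, bounds=[2,4]
  i=2: D_i=min(2*2^2,32)=8, bounds=[4,8]
  i=3: D_i=min(2*2^3,32)=16, bounds=[8,16]
  i=4: D_i=min(2*2^4,32)=32, bounds=[16,32]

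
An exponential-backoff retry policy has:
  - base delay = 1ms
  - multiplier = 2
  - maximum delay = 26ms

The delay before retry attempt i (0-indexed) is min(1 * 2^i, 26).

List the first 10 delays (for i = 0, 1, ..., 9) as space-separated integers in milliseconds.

Answer: 1 2 4 8 16 26 26 26 26 26

Derivation:
Computing each delay:
  i=0: min(1*2^0, 26) = 1
  i=1: min(1*2^1, 26) = 2
  i=2: min(1*2^2, 26) = 4
  i=3: min(1*2^3, 26) = 8
  i=4: min(1*2^4, 26) = 16
  i=5: min(1*2^5, 26) = 26
  i=6: min(1*2^6, 26) = 26
  i=7: min(1*2^7, 26) = 26
  i=8: min(1*2^8, 26) = 26
  i=9: min(1*2^9, 26) = 26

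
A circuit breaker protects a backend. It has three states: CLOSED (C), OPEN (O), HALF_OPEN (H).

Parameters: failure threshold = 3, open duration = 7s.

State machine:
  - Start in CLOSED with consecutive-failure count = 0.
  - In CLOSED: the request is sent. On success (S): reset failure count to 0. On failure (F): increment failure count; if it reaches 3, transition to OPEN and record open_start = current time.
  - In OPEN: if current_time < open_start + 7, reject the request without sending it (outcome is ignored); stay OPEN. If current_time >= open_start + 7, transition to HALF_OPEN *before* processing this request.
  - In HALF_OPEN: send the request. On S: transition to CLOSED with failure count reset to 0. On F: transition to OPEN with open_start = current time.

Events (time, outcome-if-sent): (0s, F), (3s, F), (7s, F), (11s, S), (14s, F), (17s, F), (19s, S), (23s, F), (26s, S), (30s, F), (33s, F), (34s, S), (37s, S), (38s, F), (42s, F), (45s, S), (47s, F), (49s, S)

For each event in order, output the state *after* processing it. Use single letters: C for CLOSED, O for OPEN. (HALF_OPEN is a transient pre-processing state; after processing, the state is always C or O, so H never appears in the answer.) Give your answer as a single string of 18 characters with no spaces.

State after each event:
  event#1 t=0s outcome=F: state=CLOSED
  event#2 t=3s outcome=F: state=CLOSED
  event#3 t=7s outcome=F: state=OPEN
  event#4 t=11s outcome=S: state=OPEN
  event#5 t=14s outcome=F: state=OPEN
  event#6 t=17s outcome=F: state=OPEN
  event#7 t=19s outcome=S: state=OPEN
  event#8 t=23s outcome=F: state=OPEN
  event#9 t=26s outcome=S: state=OPEN
  event#10 t=30s outcome=F: state=OPEN
  event#11 t=33s outcome=F: state=OPEN
  event#12 t=34s outcome=S: state=OPEN
  event#13 t=37s outcome=S: state=CLOSED
  event#14 t=38s outcome=F: state=CLOSED
  event#15 t=42s outcome=F: state=CLOSED
  event#16 t=45s outcome=S: state=CLOSED
  event#17 t=47s outcome=F: state=CLOSED
  event#18 t=49s outcome=S: state=CLOSED

Answer: CCOOOOOOOOOOCCCCCC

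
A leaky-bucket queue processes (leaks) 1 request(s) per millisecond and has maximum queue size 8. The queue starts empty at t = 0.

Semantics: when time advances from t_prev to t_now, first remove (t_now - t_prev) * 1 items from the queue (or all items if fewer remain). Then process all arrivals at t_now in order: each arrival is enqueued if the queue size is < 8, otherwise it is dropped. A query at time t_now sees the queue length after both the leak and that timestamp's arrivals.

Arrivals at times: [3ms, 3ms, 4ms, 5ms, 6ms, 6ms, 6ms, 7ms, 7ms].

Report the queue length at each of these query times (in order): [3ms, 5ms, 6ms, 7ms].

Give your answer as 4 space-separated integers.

Answer: 2 2 4 5

Derivation:
Queue lengths at query times:
  query t=3ms: backlog = 2
  query t=5ms: backlog = 2
  query t=6ms: backlog = 4
  query t=7ms: backlog = 5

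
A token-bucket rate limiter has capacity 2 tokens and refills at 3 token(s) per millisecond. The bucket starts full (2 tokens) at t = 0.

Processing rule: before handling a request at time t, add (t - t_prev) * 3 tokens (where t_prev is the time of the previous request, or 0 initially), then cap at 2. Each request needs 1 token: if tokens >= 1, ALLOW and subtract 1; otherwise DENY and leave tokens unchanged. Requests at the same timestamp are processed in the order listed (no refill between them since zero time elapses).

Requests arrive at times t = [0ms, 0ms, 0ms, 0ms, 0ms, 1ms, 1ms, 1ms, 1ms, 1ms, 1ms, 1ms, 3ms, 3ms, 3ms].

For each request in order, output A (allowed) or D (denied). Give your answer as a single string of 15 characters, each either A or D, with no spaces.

Answer: AADDDAADDDDDAAD

Derivation:
Simulating step by step:
  req#1 t=0ms: ALLOW
  req#2 t=0ms: ALLOW
  req#3 t=0ms: DENY
  req#4 t=0ms: DENY
  req#5 t=0ms: DENY
  req#6 t=1ms: ALLOW
  req#7 t=1ms: ALLOW
  req#8 t=1ms: DENY
  req#9 t=1ms: DENY
  req#10 t=1ms: DENY
  req#11 t=1ms: DENY
  req#12 t=1ms: DENY
  req#13 t=3ms: ALLOW
  req#14 t=3ms: ALLOW
  req#15 t=3ms: DENY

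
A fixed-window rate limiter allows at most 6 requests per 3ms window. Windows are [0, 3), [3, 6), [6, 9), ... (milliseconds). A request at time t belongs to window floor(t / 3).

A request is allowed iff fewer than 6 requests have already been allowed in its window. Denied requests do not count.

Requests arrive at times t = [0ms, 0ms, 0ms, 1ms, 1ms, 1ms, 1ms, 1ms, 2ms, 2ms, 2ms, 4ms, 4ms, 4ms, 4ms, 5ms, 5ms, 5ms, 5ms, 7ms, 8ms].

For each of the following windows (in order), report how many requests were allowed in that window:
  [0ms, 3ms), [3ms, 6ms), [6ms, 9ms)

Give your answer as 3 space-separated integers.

Processing requests:
  req#1 t=0ms (window 0): ALLOW
  req#2 t=0ms (window 0): ALLOW
  req#3 t=0ms (window 0): ALLOW
  req#4 t=1ms (window 0): ALLOW
  req#5 t=1ms (window 0): ALLOW
  req#6 t=1ms (window 0): ALLOW
  req#7 t=1ms (window 0): DENY
  req#8 t=1ms (window 0): DENY
  req#9 t=2ms (window 0): DENY
  req#10 t=2ms (window 0): DENY
  req#11 t=2ms (window 0): DENY
  req#12 t=4ms (window 1): ALLOW
  req#13 t=4ms (window 1): ALLOW
  req#14 t=4ms (window 1): ALLOW
  req#15 t=4ms (window 1): ALLOW
  req#16 t=5ms (window 1): ALLOW
  req#17 t=5ms (window 1): ALLOW
  req#18 t=5ms (window 1): DENY
  req#19 t=5ms (window 1): DENY
  req#20 t=7ms (window 2): ALLOW
  req#21 t=8ms (window 2): ALLOW

Allowed counts by window: 6 6 2

Answer: 6 6 2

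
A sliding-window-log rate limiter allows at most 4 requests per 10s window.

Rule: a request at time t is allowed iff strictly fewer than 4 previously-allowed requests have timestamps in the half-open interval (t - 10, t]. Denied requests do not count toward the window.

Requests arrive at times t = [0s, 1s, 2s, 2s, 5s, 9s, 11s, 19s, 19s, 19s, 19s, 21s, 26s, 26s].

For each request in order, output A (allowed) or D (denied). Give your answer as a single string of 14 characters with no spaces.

Tracking allowed requests in the window:
  req#1 t=0s: ALLOW
  req#2 t=1s: ALLOW
  req#3 t=2s: ALLOW
  req#4 t=2s: ALLOW
  req#5 t=5s: DENY
  req#6 t=9s: DENY
  req#7 t=11s: ALLOW
  req#8 t=19s: ALLOW
  req#9 t=19s: ALLOW
  req#10 t=19s: ALLOW
  req#11 t=19s: DENY
  req#12 t=21s: ALLOW
  req#13 t=26s: DENY
  req#14 t=26s: DENY

Answer: AAAADDAAAADADD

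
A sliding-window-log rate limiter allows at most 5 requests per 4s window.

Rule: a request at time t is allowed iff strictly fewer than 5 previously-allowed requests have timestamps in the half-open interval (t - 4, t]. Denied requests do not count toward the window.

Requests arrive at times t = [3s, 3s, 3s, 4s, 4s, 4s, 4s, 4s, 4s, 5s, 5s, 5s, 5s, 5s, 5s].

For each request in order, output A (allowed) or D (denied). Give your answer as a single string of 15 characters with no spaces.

Answer: AAAAADDDDDDDDDD

Derivation:
Tracking allowed requests in the window:
  req#1 t=3s: ALLOW
  req#2 t=3s: ALLOW
  req#3 t=3s: ALLOW
  req#4 t=4s: ALLOW
  req#5 t=4s: ALLOW
  req#6 t=4s: DENY
  req#7 t=4s: DENY
  req#8 t=4s: DENY
  req#9 t=4s: DENY
  req#10 t=5s: DENY
  req#11 t=5s: DENY
  req#12 t=5s: DENY
  req#13 t=5s: DENY
  req#14 t=5s: DENY
  req#15 t=5s: DENY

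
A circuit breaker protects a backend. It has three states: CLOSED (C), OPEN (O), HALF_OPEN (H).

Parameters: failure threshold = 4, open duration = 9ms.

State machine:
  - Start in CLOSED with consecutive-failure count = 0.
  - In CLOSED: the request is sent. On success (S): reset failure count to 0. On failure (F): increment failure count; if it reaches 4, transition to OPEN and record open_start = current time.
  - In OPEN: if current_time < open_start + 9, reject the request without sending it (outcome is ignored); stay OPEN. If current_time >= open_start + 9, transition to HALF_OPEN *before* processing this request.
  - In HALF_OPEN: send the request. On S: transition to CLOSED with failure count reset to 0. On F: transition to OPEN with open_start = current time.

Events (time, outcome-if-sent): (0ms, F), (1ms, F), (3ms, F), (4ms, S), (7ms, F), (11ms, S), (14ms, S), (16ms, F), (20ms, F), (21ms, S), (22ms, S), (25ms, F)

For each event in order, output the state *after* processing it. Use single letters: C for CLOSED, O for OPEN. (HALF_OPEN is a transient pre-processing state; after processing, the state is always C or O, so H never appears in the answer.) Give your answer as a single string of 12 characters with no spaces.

State after each event:
  event#1 t=0ms outcome=F: state=CLOSED
  event#2 t=1ms outcome=F: state=CLOSED
  event#3 t=3ms outcome=F: state=CLOSED
  event#4 t=4ms outcome=S: state=CLOSED
  event#5 t=7ms outcome=F: state=CLOSED
  event#6 t=11ms outcome=S: state=CLOSED
  event#7 t=14ms outcome=S: state=CLOSED
  event#8 t=16ms outcome=F: state=CLOSED
  event#9 t=20ms outcome=F: state=CLOSED
  event#10 t=21ms outcome=S: state=CLOSED
  event#11 t=22ms outcome=S: state=CLOSED
  event#12 t=25ms outcome=F: state=CLOSED

Answer: CCCCCCCCCCCC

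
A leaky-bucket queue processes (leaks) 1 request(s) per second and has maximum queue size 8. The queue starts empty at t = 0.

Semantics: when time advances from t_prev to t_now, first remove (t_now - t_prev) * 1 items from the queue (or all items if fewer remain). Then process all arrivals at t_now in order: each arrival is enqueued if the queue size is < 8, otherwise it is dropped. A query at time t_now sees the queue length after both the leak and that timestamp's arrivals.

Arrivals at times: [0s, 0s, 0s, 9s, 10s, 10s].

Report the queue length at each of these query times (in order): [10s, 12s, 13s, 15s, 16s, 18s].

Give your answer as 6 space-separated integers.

Queue lengths at query times:
  query t=10s: backlog = 2
  query t=12s: backlog = 0
  query t=13s: backlog = 0
  query t=15s: backlog = 0
  query t=16s: backlog = 0
  query t=18s: backlog = 0

Answer: 2 0 0 0 0 0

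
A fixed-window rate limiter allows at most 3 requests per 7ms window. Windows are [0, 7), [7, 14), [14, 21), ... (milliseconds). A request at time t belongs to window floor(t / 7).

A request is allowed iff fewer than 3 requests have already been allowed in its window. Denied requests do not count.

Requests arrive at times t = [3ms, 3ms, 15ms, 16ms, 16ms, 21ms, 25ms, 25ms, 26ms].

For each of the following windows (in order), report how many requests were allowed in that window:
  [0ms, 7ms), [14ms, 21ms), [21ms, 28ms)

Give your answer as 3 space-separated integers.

Processing requests:
  req#1 t=3ms (window 0): ALLOW
  req#2 t=3ms (window 0): ALLOW
  req#3 t=15ms (window 2): ALLOW
  req#4 t=16ms (window 2): ALLOW
  req#5 t=16ms (window 2): ALLOW
  req#6 t=21ms (window 3): ALLOW
  req#7 t=25ms (window 3): ALLOW
  req#8 t=25ms (window 3): ALLOW
  req#9 t=26ms (window 3): DENY

Allowed counts by window: 2 3 3

Answer: 2 3 3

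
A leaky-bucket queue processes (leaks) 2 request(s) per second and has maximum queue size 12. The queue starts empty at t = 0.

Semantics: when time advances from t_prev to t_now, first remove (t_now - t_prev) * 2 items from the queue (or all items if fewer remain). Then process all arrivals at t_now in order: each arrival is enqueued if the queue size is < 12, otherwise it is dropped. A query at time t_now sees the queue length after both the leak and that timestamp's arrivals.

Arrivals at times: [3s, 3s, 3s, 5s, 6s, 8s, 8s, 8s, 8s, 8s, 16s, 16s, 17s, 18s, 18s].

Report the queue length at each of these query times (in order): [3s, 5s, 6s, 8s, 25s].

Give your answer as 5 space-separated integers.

Answer: 3 1 1 5 0

Derivation:
Queue lengths at query times:
  query t=3s: backlog = 3
  query t=5s: backlog = 1
  query t=6s: backlog = 1
  query t=8s: backlog = 5
  query t=25s: backlog = 0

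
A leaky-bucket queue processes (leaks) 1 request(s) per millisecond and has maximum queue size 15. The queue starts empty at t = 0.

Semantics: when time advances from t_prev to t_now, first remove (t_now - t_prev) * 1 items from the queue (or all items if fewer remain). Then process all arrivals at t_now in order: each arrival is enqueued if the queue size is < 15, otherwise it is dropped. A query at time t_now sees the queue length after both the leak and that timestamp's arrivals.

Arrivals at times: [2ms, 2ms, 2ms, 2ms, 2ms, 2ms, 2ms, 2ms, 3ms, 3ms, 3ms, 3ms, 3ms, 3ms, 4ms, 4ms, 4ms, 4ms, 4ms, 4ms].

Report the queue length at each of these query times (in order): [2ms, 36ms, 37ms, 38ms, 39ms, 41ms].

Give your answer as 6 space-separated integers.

Queue lengths at query times:
  query t=2ms: backlog = 8
  query t=36ms: backlog = 0
  query t=37ms: backlog = 0
  query t=38ms: backlog = 0
  query t=39ms: backlog = 0
  query t=41ms: backlog = 0

Answer: 8 0 0 0 0 0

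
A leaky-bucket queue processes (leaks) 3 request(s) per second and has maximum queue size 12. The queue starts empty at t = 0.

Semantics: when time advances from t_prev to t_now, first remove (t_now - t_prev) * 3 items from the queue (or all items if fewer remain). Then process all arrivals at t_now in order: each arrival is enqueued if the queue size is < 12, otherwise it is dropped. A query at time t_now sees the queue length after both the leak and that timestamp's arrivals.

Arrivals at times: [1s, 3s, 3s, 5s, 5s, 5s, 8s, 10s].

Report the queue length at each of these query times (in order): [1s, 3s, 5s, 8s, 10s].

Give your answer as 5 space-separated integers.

Answer: 1 2 3 1 1

Derivation:
Queue lengths at query times:
  query t=1s: backlog = 1
  query t=3s: backlog = 2
  query t=5s: backlog = 3
  query t=8s: backlog = 1
  query t=10s: backlog = 1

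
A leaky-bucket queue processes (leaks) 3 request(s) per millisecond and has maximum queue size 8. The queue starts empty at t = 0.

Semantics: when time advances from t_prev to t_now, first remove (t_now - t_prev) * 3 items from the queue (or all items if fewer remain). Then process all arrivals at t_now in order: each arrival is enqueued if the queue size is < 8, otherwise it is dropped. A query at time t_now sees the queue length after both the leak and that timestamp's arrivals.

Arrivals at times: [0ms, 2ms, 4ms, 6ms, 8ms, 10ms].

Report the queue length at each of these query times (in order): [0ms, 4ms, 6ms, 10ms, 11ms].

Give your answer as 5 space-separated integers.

Answer: 1 1 1 1 0

Derivation:
Queue lengths at query times:
  query t=0ms: backlog = 1
  query t=4ms: backlog = 1
  query t=6ms: backlog = 1
  query t=10ms: backlog = 1
  query t=11ms: backlog = 0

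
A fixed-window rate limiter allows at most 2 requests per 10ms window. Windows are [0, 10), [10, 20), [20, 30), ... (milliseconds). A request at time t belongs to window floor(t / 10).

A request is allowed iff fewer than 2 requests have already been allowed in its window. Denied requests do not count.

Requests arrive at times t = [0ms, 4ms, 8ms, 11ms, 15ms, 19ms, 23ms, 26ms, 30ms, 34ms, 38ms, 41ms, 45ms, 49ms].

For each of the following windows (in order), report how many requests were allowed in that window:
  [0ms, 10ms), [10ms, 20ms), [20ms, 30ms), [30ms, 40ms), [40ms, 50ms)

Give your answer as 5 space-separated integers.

Processing requests:
  req#1 t=0ms (window 0): ALLOW
  req#2 t=4ms (window 0): ALLOW
  req#3 t=8ms (window 0): DENY
  req#4 t=11ms (window 1): ALLOW
  req#5 t=15ms (window 1): ALLOW
  req#6 t=19ms (window 1): DENY
  req#7 t=23ms (window 2): ALLOW
  req#8 t=26ms (window 2): ALLOW
  req#9 t=30ms (window 3): ALLOW
  req#10 t=34ms (window 3): ALLOW
  req#11 t=38ms (window 3): DENY
  req#12 t=41ms (window 4): ALLOW
  req#13 t=45ms (window 4): ALLOW
  req#14 t=49ms (window 4): DENY

Allowed counts by window: 2 2 2 2 2

Answer: 2 2 2 2 2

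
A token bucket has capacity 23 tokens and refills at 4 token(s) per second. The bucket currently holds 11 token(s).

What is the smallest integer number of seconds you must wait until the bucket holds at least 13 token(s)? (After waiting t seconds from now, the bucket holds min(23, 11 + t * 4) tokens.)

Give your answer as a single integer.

Need 11 + t * 4 >= 13, so t >= 2/4.
Smallest integer t = ceil(2/4) = 1.

Answer: 1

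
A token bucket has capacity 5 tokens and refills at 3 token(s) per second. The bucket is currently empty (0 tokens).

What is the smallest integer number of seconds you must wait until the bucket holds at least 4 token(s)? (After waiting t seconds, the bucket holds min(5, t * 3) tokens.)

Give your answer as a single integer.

Answer: 2

Derivation:
Need t * 3 >= 4, so t >= 4/3.
Smallest integer t = ceil(4/3) = 2.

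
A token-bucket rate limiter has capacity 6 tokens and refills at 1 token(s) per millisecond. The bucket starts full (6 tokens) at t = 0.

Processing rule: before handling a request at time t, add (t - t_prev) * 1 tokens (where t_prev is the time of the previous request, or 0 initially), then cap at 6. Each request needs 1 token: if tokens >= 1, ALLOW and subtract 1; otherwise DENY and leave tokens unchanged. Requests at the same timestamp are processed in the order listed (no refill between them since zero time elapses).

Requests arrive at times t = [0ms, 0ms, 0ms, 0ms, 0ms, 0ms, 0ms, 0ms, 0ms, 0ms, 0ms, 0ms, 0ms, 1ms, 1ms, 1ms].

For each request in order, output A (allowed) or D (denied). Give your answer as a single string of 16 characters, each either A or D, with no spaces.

Simulating step by step:
  req#1 t=0ms: ALLOW
  req#2 t=0ms: ALLOW
  req#3 t=0ms: ALLOW
  req#4 t=0ms: ALLOW
  req#5 t=0ms: ALLOW
  req#6 t=0ms: ALLOW
  req#7 t=0ms: DENY
  req#8 t=0ms: DENY
  req#9 t=0ms: DENY
  req#10 t=0ms: DENY
  req#11 t=0ms: DENY
  req#12 t=0ms: DENY
  req#13 t=0ms: DENY
  req#14 t=1ms: ALLOW
  req#15 t=1ms: DENY
  req#16 t=1ms: DENY

Answer: AAAAAADDDDDDDADD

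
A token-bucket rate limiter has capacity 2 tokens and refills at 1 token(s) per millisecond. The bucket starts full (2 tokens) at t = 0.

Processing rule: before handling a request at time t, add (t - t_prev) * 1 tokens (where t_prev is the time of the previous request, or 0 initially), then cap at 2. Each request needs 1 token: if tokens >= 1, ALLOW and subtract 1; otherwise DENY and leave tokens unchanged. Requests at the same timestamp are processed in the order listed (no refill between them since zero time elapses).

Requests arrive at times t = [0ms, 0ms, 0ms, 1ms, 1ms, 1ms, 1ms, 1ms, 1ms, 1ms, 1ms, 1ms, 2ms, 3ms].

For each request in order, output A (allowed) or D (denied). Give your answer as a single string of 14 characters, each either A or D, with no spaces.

Simulating step by step:
  req#1 t=0ms: ALLOW
  req#2 t=0ms: ALLOW
  req#3 t=0ms: DENY
  req#4 t=1ms: ALLOW
  req#5 t=1ms: DENY
  req#6 t=1ms: DENY
  req#7 t=1ms: DENY
  req#8 t=1ms: DENY
  req#9 t=1ms: DENY
  req#10 t=1ms: DENY
  req#11 t=1ms: DENY
  req#12 t=1ms: DENY
  req#13 t=2ms: ALLOW
  req#14 t=3ms: ALLOW

Answer: AADADDDDDDDDAA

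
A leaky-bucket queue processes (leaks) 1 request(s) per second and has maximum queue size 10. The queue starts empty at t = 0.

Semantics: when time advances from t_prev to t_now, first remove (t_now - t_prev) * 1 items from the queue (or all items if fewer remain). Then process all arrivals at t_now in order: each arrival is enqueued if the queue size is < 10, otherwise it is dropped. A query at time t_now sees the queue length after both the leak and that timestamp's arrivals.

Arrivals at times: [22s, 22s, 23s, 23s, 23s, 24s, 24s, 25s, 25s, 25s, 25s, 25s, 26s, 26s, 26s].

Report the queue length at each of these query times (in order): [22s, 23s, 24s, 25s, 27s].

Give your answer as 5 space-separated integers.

Queue lengths at query times:
  query t=22s: backlog = 2
  query t=23s: backlog = 4
  query t=24s: backlog = 5
  query t=25s: backlog = 9
  query t=27s: backlog = 9

Answer: 2 4 5 9 9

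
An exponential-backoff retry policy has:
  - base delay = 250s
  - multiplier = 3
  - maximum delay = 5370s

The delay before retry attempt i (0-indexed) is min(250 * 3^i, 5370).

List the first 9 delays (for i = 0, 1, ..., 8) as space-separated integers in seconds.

Answer: 250 750 2250 5370 5370 5370 5370 5370 5370

Derivation:
Computing each delay:
  i=0: min(250*3^0, 5370) = 250
  i=1: min(250*3^1, 5370) = 750
  i=2: min(250*3^2, 5370) = 2250
  i=3: min(250*3^3, 5370) = 5370
  i=4: min(250*3^4, 5370) = 5370
  i=5: min(250*3^5, 5370) = 5370
  i=6: min(250*3^6, 5370) = 5370
  i=7: min(250*3^7, 5370) = 5370
  i=8: min(250*3^8, 5370) = 5370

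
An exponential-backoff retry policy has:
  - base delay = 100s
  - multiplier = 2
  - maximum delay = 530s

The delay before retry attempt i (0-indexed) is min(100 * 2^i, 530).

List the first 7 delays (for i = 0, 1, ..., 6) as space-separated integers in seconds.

Computing each delay:
  i=0: min(100*2^0, 530) = 100
  i=1: min(100*2^1, 530) = 200
  i=2: min(100*2^2, 530) = 400
  i=3: min(100*2^3, 530) = 530
  i=4: min(100*2^4, 530) = 530
  i=5: min(100*2^5, 530) = 530
  i=6: min(100*2^6, 530) = 530

Answer: 100 200 400 530 530 530 530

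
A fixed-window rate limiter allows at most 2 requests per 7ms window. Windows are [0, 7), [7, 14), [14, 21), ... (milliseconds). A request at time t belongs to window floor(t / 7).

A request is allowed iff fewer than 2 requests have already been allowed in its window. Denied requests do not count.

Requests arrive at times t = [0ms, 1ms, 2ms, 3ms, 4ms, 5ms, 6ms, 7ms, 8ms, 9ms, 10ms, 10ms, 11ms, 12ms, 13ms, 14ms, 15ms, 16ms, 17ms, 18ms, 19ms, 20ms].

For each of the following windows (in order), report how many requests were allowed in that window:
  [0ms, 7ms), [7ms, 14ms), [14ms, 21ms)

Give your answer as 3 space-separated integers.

Processing requests:
  req#1 t=0ms (window 0): ALLOW
  req#2 t=1ms (window 0): ALLOW
  req#3 t=2ms (window 0): DENY
  req#4 t=3ms (window 0): DENY
  req#5 t=4ms (window 0): DENY
  req#6 t=5ms (window 0): DENY
  req#7 t=6ms (window 0): DENY
  req#8 t=7ms (window 1): ALLOW
  req#9 t=8ms (window 1): ALLOW
  req#10 t=9ms (window 1): DENY
  req#11 t=10ms (window 1): DENY
  req#12 t=10ms (window 1): DENY
  req#13 t=11ms (window 1): DENY
  req#14 t=12ms (window 1): DENY
  req#15 t=13ms (window 1): DENY
  req#16 t=14ms (window 2): ALLOW
  req#17 t=15ms (window 2): ALLOW
  req#18 t=16ms (window 2): DENY
  req#19 t=17ms (window 2): DENY
  req#20 t=18ms (window 2): DENY
  req#21 t=19ms (window 2): DENY
  req#22 t=20ms (window 2): DENY

Allowed counts by window: 2 2 2

Answer: 2 2 2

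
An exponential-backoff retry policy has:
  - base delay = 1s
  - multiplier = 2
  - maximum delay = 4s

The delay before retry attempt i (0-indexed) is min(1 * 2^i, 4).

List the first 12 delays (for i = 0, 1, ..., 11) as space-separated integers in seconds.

Computing each delay:
  i=0: min(1*2^0, 4) = 1
  i=1: min(1*2^1, 4) = 2
  i=2: min(1*2^2, 4) = 4
  i=3: min(1*2^3, 4) = 4
  i=4: min(1*2^4, 4) = 4
  i=5: min(1*2^5, 4) = 4
  i=6: min(1*2^6, 4) = 4
  i=7: min(1*2^7, 4) = 4
  i=8: min(1*2^8, 4) = 4
  i=9: min(1*2^9, 4) = 4
  i=10: min(1*2^10, 4) = 4
  i=11: min(1*2^11, 4) = 4

Answer: 1 2 4 4 4 4 4 4 4 4 4 4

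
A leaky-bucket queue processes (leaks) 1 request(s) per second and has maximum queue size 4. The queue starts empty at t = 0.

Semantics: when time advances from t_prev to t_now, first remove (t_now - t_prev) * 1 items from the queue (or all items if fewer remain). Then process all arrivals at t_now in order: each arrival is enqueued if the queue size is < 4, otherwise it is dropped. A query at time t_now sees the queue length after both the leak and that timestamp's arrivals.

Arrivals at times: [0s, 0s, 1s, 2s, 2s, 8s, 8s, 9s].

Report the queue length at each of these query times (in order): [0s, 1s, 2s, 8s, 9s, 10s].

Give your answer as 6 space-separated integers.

Answer: 2 2 3 2 2 1

Derivation:
Queue lengths at query times:
  query t=0s: backlog = 2
  query t=1s: backlog = 2
  query t=2s: backlog = 3
  query t=8s: backlog = 2
  query t=9s: backlog = 2
  query t=10s: backlog = 1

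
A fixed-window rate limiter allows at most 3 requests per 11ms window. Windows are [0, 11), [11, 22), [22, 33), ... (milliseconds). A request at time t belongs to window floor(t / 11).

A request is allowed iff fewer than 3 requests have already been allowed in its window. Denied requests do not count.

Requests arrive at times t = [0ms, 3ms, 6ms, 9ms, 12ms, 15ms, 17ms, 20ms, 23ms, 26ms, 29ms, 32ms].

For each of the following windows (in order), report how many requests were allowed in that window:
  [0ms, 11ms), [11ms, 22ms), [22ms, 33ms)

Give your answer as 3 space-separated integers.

Processing requests:
  req#1 t=0ms (window 0): ALLOW
  req#2 t=3ms (window 0): ALLOW
  req#3 t=6ms (window 0): ALLOW
  req#4 t=9ms (window 0): DENY
  req#5 t=12ms (window 1): ALLOW
  req#6 t=15ms (window 1): ALLOW
  req#7 t=17ms (window 1): ALLOW
  req#8 t=20ms (window 1): DENY
  req#9 t=23ms (window 2): ALLOW
  req#10 t=26ms (window 2): ALLOW
  req#11 t=29ms (window 2): ALLOW
  req#12 t=32ms (window 2): DENY

Allowed counts by window: 3 3 3

Answer: 3 3 3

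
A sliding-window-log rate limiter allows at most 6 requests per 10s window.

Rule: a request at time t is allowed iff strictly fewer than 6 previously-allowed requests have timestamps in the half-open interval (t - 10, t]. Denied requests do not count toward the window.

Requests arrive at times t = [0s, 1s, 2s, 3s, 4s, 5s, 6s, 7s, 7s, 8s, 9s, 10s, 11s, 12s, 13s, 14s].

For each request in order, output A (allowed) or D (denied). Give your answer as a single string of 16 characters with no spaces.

Tracking allowed requests in the window:
  req#1 t=0s: ALLOW
  req#2 t=1s: ALLOW
  req#3 t=2s: ALLOW
  req#4 t=3s: ALLOW
  req#5 t=4s: ALLOW
  req#6 t=5s: ALLOW
  req#7 t=6s: DENY
  req#8 t=7s: DENY
  req#9 t=7s: DENY
  req#10 t=8s: DENY
  req#11 t=9s: DENY
  req#12 t=10s: ALLOW
  req#13 t=11s: ALLOW
  req#14 t=12s: ALLOW
  req#15 t=13s: ALLOW
  req#16 t=14s: ALLOW

Answer: AAAAAADDDDDAAAAA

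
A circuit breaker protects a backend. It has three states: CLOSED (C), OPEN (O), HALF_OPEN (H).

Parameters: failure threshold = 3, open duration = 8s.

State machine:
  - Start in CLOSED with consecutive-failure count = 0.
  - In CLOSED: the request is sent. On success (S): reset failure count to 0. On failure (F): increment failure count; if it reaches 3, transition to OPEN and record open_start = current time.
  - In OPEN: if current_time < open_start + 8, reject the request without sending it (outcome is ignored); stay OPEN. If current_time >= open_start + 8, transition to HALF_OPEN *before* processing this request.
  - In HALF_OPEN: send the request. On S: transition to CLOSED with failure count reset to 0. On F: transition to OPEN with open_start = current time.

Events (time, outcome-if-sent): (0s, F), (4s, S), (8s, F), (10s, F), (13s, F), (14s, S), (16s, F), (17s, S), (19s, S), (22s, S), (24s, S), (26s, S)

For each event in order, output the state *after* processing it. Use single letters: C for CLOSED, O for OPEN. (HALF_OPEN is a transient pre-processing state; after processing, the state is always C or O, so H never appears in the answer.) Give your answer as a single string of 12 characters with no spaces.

State after each event:
  event#1 t=0s outcome=F: state=CLOSED
  event#2 t=4s outcome=S: state=CLOSED
  event#3 t=8s outcome=F: state=CLOSED
  event#4 t=10s outcome=F: state=CLOSED
  event#5 t=13s outcome=F: state=OPEN
  event#6 t=14s outcome=S: state=OPEN
  event#7 t=16s outcome=F: state=OPEN
  event#8 t=17s outcome=S: state=OPEN
  event#9 t=19s outcome=S: state=OPEN
  event#10 t=22s outcome=S: state=CLOSED
  event#11 t=24s outcome=S: state=CLOSED
  event#12 t=26s outcome=S: state=CLOSED

Answer: CCCCOOOOOCCC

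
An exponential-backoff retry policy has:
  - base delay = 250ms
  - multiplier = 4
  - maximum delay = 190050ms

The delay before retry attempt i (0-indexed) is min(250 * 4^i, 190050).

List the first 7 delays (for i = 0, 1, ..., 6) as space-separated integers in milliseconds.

Computing each delay:
  i=0: min(250*4^0, 190050) = 250
  i=1: min(250*4^1, 190050) = 1000
  i=2: min(250*4^2, 190050) = 4000
  i=3: min(250*4^3, 190050) = 16000
  i=4: min(250*4^4, 190050) = 64000
  i=5: min(250*4^5, 190050) = 190050
  i=6: min(250*4^6, 190050) = 190050

Answer: 250 1000 4000 16000 64000 190050 190050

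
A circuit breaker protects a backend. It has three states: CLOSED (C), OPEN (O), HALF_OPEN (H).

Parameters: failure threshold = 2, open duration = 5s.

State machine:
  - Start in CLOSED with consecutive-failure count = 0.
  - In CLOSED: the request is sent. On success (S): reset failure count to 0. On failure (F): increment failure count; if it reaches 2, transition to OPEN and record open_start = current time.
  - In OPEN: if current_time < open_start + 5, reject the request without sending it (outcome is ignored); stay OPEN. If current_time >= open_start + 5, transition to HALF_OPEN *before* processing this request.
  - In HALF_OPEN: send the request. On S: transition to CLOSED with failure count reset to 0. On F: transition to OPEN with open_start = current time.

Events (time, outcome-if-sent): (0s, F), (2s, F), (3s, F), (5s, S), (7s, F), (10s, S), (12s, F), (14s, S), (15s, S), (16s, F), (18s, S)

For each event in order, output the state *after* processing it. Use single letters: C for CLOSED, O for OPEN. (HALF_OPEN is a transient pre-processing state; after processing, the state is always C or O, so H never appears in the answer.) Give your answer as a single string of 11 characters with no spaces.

Answer: COOOOOOOOOC

Derivation:
State after each event:
  event#1 t=0s outcome=F: state=CLOSED
  event#2 t=2s outcome=F: state=OPEN
  event#3 t=3s outcome=F: state=OPEN
  event#4 t=5s outcome=S: state=OPEN
  event#5 t=7s outcome=F: state=OPEN
  event#6 t=10s outcome=S: state=OPEN
  event#7 t=12s outcome=F: state=OPEN
  event#8 t=14s outcome=S: state=OPEN
  event#9 t=15s outcome=S: state=OPEN
  event#10 t=16s outcome=F: state=OPEN
  event#11 t=18s outcome=S: state=CLOSED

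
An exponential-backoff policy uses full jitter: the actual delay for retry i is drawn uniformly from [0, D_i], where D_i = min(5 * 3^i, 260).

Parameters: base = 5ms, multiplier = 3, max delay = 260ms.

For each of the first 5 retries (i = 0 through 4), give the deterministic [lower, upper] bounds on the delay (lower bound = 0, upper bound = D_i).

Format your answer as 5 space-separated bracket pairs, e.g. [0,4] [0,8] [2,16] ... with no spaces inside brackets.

Computing bounds per retry:
  i=0: D_i=min(5*3^0,260)=5, bounds=[0,5]
  i=1: D_i=min(5*3^1,260)=15, bounds=[0,15]
  i=2: D_i=min(5*3^2,260)=45, bounds=[0,45]
  i=3: D_i=min(5*3^3,260)=135, bounds=[0,135]
  i=4: D_i=min(5*3^4,260)=260, bounds=[0,260]

Answer: [0,5] [0,15] [0,45] [0,135] [0,260]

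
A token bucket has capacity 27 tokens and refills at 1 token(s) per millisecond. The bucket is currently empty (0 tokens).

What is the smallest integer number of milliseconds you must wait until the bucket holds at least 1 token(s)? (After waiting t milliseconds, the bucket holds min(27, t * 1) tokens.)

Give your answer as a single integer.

Answer: 1

Derivation:
Need t * 1 >= 1, so t >= 1/1.
Smallest integer t = ceil(1/1) = 1.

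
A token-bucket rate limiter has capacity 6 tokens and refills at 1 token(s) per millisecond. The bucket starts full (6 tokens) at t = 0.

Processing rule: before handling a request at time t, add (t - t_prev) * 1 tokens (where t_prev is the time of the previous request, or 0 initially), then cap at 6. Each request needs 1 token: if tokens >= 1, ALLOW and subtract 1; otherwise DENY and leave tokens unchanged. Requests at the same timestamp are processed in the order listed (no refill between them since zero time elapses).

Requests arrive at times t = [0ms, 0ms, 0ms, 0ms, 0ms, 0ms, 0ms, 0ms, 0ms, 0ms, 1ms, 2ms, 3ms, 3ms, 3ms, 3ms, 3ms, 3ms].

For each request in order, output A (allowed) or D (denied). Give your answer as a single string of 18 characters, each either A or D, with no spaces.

Simulating step by step:
  req#1 t=0ms: ALLOW
  req#2 t=0ms: ALLOW
  req#3 t=0ms: ALLOW
  req#4 t=0ms: ALLOW
  req#5 t=0ms: ALLOW
  req#6 t=0ms: ALLOW
  req#7 t=0ms: DENY
  req#8 t=0ms: DENY
  req#9 t=0ms: DENY
  req#10 t=0ms: DENY
  req#11 t=1ms: ALLOW
  req#12 t=2ms: ALLOW
  req#13 t=3ms: ALLOW
  req#14 t=3ms: DENY
  req#15 t=3ms: DENY
  req#16 t=3ms: DENY
  req#17 t=3ms: DENY
  req#18 t=3ms: DENY

Answer: AAAAAADDDDAAADDDDD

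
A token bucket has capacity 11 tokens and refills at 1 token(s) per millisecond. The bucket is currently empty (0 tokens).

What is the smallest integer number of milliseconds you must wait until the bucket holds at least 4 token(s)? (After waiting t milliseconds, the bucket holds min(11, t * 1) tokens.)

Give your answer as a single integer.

Need t * 1 >= 4, so t >= 4/1.
Smallest integer t = ceil(4/1) = 4.

Answer: 4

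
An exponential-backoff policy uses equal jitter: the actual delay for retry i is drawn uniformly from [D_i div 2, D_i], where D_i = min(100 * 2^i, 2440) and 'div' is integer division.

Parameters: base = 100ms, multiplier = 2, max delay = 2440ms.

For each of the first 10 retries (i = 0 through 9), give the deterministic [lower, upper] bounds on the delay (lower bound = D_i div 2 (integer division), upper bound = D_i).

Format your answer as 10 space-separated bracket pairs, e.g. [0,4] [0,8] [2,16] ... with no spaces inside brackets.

Computing bounds per retry:
  i=0: D_i=min(100*2^0,2440)=100, bounds=[50,100]
  i=1: D_i=min(100*2^1,2440)=200, bounds=[100,200]
  i=2: D_i=min(100*2^2,2440)=400, bounds=[200,400]
  i=3: D_i=min(100*2^3,2440)=800, bounds=[400,800]
  i=4: D_i=min(100*2^4,2440)=1600, bounds=[800,1600]
  i=5: D_i=min(100*2^5,2440)=2440, bounds=[1220,2440]
  i=6: D_i=min(100*2^6,2440)=2440, bounds=[1220,2440]
  i=7: D_i=min(100*2^7,2440)=2440, bounds=[1220,2440]
  i=8: D_i=min(100*2^8,2440)=2440, bounds=[1220,2440]
  i=9: D_i=min(100*2^9,2440)=2440, bounds=[1220,2440]

Answer: [50,100] [100,200] [200,400] [400,800] [800,1600] [1220,2440] [1220,2440] [1220,2440] [1220,2440] [1220,2440]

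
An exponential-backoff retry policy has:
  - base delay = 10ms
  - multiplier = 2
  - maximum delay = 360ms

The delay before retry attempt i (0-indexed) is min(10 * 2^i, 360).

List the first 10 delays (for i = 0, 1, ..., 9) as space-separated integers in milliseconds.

Computing each delay:
  i=0: min(10*2^0, 360) = 10
  i=1: min(10*2^1, 360) = 20
  i=2: min(10*2^2, 360) = 40
  i=3: min(10*2^3, 360) = 80
  i=4: min(10*2^4, 360) = 160
  i=5: min(10*2^5, 360) = 320
  i=6: min(10*2^6, 360) = 360
  i=7: min(10*2^7, 360) = 360
  i=8: min(10*2^8, 360) = 360
  i=9: min(10*2^9, 360) = 360

Answer: 10 20 40 80 160 320 360 360 360 360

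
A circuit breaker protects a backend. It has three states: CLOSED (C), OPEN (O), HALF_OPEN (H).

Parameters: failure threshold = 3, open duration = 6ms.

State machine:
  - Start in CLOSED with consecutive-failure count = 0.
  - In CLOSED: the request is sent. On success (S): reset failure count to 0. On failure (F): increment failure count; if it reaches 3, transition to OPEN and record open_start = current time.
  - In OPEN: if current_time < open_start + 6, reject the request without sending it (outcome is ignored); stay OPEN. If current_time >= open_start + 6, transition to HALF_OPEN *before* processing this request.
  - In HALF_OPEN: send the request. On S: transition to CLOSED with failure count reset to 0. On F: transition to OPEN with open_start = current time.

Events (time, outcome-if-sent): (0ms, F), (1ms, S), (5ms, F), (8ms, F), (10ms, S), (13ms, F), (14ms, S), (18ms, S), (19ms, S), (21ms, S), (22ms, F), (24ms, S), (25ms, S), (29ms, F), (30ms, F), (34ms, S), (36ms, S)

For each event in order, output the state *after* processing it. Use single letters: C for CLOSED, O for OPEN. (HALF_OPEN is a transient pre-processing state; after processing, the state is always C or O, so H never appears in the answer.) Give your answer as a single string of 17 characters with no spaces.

Answer: CCCCCCCCCCCCCCCCC

Derivation:
State after each event:
  event#1 t=0ms outcome=F: state=CLOSED
  event#2 t=1ms outcome=S: state=CLOSED
  event#3 t=5ms outcome=F: state=CLOSED
  event#4 t=8ms outcome=F: state=CLOSED
  event#5 t=10ms outcome=S: state=CLOSED
  event#6 t=13ms outcome=F: state=CLOSED
  event#7 t=14ms outcome=S: state=CLOSED
  event#8 t=18ms outcome=S: state=CLOSED
  event#9 t=19ms outcome=S: state=CLOSED
  event#10 t=21ms outcome=S: state=CLOSED
  event#11 t=22ms outcome=F: state=CLOSED
  event#12 t=24ms outcome=S: state=CLOSED
  event#13 t=25ms outcome=S: state=CLOSED
  event#14 t=29ms outcome=F: state=CLOSED
  event#15 t=30ms outcome=F: state=CLOSED
  event#16 t=34ms outcome=S: state=CLOSED
  event#17 t=36ms outcome=S: state=CLOSED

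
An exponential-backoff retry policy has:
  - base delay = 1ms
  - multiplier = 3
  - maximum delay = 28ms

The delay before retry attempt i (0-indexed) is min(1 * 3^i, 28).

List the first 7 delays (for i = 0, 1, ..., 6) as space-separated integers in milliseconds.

Answer: 1 3 9 27 28 28 28

Derivation:
Computing each delay:
  i=0: min(1*3^0, 28) = 1
  i=1: min(1*3^1, 28) = 3
  i=2: min(1*3^2, 28) = 9
  i=3: min(1*3^3, 28) = 27
  i=4: min(1*3^4, 28) = 28
  i=5: min(1*3^5, 28) = 28
  i=6: min(1*3^6, 28) = 28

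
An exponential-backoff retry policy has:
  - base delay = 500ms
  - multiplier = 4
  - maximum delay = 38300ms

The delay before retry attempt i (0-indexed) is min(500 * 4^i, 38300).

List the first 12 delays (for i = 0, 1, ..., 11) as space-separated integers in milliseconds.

Computing each delay:
  i=0: min(500*4^0, 38300) = 500
  i=1: min(500*4^1, 38300) = 2000
  i=2: min(500*4^2, 38300) = 8000
  i=3: min(500*4^3, 38300) = 32000
  i=4: min(500*4^4, 38300) = 38300
  i=5: min(500*4^5, 38300) = 38300
  i=6: min(500*4^6, 38300) = 38300
  i=7: min(500*4^7, 38300) = 38300
  i=8: min(500*4^8, 38300) = 38300
  i=9: min(500*4^9, 38300) = 38300
  i=10: min(500*4^10, 38300) = 38300
  i=11: min(500*4^11, 38300) = 38300

Answer: 500 2000 8000 32000 38300 38300 38300 38300 38300 38300 38300 38300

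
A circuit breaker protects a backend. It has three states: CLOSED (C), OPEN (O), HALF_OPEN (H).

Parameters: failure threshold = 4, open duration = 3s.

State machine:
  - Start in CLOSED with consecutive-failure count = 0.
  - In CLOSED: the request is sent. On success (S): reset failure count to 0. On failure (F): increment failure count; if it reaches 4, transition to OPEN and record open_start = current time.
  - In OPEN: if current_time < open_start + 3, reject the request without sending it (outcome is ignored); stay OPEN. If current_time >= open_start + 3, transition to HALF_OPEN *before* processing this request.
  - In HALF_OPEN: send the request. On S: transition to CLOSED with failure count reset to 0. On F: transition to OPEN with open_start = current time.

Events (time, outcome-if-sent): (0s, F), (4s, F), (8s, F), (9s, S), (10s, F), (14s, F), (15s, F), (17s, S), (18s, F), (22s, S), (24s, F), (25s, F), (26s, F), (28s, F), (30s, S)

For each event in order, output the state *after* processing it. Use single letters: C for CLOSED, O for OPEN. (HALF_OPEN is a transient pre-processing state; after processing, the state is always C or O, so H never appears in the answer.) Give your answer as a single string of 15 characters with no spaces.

Answer: CCCCCCCCCCCCCOO

Derivation:
State after each event:
  event#1 t=0s outcome=F: state=CLOSED
  event#2 t=4s outcome=F: state=CLOSED
  event#3 t=8s outcome=F: state=CLOSED
  event#4 t=9s outcome=S: state=CLOSED
  event#5 t=10s outcome=F: state=CLOSED
  event#6 t=14s outcome=F: state=CLOSED
  event#7 t=15s outcome=F: state=CLOSED
  event#8 t=17s outcome=S: state=CLOSED
  event#9 t=18s outcome=F: state=CLOSED
  event#10 t=22s outcome=S: state=CLOSED
  event#11 t=24s outcome=F: state=CLOSED
  event#12 t=25s outcome=F: state=CLOSED
  event#13 t=26s outcome=F: state=CLOSED
  event#14 t=28s outcome=F: state=OPEN
  event#15 t=30s outcome=S: state=OPEN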